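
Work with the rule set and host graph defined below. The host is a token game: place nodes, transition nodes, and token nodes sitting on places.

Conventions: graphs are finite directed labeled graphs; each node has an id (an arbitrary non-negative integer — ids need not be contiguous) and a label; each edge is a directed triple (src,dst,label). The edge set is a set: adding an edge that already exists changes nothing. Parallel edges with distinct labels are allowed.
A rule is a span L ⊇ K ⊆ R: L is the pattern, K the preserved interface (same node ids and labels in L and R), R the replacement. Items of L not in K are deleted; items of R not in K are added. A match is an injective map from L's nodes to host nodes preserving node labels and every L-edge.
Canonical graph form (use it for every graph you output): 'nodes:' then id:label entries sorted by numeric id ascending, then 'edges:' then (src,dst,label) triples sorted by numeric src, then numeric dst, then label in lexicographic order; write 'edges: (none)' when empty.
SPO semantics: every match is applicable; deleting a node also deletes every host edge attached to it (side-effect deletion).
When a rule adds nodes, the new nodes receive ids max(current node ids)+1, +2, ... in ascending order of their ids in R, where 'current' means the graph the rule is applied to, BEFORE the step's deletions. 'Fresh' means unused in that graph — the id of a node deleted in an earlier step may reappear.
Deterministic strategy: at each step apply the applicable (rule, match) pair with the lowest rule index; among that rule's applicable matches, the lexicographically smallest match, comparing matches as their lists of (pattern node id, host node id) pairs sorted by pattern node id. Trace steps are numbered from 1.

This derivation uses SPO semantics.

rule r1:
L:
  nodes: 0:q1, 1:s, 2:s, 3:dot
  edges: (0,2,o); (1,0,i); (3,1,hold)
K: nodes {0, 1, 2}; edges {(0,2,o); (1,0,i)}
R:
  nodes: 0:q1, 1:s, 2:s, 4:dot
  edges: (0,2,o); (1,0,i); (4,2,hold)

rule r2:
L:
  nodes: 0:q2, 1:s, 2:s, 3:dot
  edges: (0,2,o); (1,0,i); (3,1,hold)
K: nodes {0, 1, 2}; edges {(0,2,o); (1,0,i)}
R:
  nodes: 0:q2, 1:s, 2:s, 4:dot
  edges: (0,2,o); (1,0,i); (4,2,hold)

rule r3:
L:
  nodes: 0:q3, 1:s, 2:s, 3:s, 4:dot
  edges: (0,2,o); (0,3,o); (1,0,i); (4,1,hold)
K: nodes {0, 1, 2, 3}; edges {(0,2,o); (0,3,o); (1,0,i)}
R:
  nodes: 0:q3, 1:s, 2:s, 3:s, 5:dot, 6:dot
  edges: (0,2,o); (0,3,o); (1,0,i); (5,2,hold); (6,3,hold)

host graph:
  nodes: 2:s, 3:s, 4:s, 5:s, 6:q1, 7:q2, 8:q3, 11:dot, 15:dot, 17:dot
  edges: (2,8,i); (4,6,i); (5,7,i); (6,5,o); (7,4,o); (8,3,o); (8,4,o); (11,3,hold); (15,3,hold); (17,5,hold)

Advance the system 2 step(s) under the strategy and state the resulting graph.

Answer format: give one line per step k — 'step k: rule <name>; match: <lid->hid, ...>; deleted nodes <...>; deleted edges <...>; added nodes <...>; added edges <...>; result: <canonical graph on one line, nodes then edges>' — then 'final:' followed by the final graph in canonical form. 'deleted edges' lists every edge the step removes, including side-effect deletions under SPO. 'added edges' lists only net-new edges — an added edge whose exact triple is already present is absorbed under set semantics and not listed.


step 1: rule r2; match: 0->7, 1->5, 2->4, 3->17; deleted nodes 17; deleted edges (17,5,hold); added nodes 18; added edges (18,4,hold); result: nodes: 2:s, 3:s, 4:s, 5:s, 6:q1, 7:q2, 8:q3, 11:dot, 15:dot, 18:dot edges: (2,8,i); (4,6,i); (5,7,i); (6,5,o); (7,4,o); (8,3,o); (8,4,o); (11,3,hold); (15,3,hold); (18,4,hold)
step 2: rule r1; match: 0->6, 1->4, 2->5, 3->18; deleted nodes 18; deleted edges (18,4,hold); added nodes 19; added edges (19,5,hold); result: nodes: 2:s, 3:s, 4:s, 5:s, 6:q1, 7:q2, 8:q3, 11:dot, 15:dot, 19:dot edges: (2,8,i); (4,6,i); (5,7,i); (6,5,o); (7,4,o); (8,3,o); (8,4,o); (11,3,hold); (15,3,hold); (19,5,hold)
final:
nodes: 2:s, 3:s, 4:s, 5:s, 6:q1, 7:q2, 8:q3, 11:dot, 15:dot, 19:dot
edges: (2,8,i); (4,6,i); (5,7,i); (6,5,o); (7,4,o); (8,3,o); (8,4,o); (11,3,hold); (15,3,hold); (19,5,hold)


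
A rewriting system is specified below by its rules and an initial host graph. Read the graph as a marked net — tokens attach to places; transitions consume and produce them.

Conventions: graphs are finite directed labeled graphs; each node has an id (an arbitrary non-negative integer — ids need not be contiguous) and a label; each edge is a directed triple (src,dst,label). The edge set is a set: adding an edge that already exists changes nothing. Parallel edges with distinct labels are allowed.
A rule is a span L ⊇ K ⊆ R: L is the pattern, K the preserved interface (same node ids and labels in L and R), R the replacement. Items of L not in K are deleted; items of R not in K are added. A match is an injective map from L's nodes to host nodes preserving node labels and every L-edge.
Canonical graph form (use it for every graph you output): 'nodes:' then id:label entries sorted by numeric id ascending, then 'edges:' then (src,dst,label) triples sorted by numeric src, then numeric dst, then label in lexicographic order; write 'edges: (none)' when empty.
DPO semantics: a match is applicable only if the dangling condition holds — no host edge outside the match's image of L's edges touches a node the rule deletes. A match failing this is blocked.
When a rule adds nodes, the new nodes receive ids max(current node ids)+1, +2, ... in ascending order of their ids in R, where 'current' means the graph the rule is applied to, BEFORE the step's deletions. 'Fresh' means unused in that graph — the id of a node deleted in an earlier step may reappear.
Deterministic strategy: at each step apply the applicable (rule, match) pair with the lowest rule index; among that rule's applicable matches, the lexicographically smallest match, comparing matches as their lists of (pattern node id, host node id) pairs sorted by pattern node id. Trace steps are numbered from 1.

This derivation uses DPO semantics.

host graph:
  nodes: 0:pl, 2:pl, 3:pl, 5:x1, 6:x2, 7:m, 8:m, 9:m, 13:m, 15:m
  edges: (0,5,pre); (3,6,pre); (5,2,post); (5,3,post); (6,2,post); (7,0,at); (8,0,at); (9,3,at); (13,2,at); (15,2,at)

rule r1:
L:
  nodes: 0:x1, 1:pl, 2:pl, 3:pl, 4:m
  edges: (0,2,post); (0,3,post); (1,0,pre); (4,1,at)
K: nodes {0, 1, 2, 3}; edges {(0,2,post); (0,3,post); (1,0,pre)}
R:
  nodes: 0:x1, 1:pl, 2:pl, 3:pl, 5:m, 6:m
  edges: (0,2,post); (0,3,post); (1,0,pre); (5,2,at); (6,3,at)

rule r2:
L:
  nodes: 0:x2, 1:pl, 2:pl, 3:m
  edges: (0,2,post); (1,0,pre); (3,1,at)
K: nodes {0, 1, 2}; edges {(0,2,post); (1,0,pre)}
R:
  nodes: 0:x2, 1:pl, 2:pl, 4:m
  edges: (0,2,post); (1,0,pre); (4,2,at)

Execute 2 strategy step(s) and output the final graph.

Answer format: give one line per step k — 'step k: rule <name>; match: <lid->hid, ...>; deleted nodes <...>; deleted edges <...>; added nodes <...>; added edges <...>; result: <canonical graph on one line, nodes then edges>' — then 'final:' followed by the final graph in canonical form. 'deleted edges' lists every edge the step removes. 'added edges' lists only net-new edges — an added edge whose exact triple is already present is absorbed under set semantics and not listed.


step 1: rule r1; match: 0->5, 1->0, 2->2, 3->3, 4->7; deleted nodes 7; deleted edges (7,0,at); added nodes 16, 17; added edges (16,2,at); (17,3,at); result: nodes: 0:pl, 2:pl, 3:pl, 5:x1, 6:x2, 8:m, 9:m, 13:m, 15:m, 16:m, 17:m edges: (0,5,pre); (3,6,pre); (5,2,post); (5,3,post); (6,2,post); (8,0,at); (9,3,at); (13,2,at); (15,2,at); (16,2,at); (17,3,at)
step 2: rule r1; match: 0->5, 1->0, 2->2, 3->3, 4->8; deleted nodes 8; deleted edges (8,0,at); added nodes 18, 19; added edges (18,2,at); (19,3,at); result: nodes: 0:pl, 2:pl, 3:pl, 5:x1, 6:x2, 9:m, 13:m, 15:m, 16:m, 17:m, 18:m, 19:m edges: (0,5,pre); (3,6,pre); (5,2,post); (5,3,post); (6,2,post); (9,3,at); (13,2,at); (15,2,at); (16,2,at); (17,3,at); (18,2,at); (19,3,at)
final:
nodes: 0:pl, 2:pl, 3:pl, 5:x1, 6:x2, 9:m, 13:m, 15:m, 16:m, 17:m, 18:m, 19:m
edges: (0,5,pre); (3,6,pre); (5,2,post); (5,3,post); (6,2,post); (9,3,at); (13,2,at); (15,2,at); (16,2,at); (17,3,at); (18,2,at); (19,3,at)


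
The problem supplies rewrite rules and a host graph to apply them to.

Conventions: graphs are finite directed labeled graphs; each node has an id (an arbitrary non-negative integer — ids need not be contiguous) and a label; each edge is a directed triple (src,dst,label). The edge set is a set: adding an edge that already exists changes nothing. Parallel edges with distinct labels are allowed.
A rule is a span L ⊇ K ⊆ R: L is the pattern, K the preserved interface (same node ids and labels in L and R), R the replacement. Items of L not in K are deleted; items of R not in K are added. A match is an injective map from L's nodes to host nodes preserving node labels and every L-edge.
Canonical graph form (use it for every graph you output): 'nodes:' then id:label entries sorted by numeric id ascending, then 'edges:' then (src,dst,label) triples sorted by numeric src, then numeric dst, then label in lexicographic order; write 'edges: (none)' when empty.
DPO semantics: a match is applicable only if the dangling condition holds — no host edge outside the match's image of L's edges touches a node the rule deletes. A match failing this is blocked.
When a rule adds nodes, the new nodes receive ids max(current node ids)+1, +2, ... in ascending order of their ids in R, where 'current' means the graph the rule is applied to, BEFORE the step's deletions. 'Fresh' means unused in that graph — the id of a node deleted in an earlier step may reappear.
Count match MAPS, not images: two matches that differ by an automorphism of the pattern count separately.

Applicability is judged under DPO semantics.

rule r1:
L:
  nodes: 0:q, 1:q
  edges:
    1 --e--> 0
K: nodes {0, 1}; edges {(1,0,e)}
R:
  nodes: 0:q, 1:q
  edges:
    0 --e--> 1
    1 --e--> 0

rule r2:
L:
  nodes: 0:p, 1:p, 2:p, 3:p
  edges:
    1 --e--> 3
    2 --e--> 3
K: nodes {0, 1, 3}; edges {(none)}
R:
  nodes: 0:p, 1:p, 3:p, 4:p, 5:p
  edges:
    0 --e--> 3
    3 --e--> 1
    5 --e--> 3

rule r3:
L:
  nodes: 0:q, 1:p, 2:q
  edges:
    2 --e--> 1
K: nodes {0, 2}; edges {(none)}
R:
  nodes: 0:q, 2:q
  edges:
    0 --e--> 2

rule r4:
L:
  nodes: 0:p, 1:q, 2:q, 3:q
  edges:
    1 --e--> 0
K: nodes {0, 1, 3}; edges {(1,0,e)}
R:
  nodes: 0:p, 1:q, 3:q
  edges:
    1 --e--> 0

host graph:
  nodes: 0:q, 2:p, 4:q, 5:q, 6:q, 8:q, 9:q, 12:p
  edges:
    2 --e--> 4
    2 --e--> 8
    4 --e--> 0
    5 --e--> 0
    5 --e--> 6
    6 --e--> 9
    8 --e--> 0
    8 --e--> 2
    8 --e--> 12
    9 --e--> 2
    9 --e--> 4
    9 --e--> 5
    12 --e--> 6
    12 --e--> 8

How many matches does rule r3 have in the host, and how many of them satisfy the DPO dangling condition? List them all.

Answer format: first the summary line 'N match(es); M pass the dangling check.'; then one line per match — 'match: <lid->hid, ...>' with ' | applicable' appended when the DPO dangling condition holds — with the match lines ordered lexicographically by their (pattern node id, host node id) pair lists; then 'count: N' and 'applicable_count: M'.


15 match(es); 0 pass the dangling check.
match: 0->0, 1->2, 2->8
match: 0->0, 1->2, 2->9
match: 0->0, 1->12, 2->8
match: 0->4, 1->2, 2->8
match: 0->4, 1->2, 2->9
match: 0->4, 1->12, 2->8
match: 0->5, 1->2, 2->8
match: 0->5, 1->2, 2->9
match: 0->5, 1->12, 2->8
match: 0->6, 1->2, 2->8
match: 0->6, 1->2, 2->9
match: 0->6, 1->12, 2->8
match: 0->8, 1->2, 2->9
match: 0->9, 1->2, 2->8
match: 0->9, 1->12, 2->8
count: 15
applicable_count: 0


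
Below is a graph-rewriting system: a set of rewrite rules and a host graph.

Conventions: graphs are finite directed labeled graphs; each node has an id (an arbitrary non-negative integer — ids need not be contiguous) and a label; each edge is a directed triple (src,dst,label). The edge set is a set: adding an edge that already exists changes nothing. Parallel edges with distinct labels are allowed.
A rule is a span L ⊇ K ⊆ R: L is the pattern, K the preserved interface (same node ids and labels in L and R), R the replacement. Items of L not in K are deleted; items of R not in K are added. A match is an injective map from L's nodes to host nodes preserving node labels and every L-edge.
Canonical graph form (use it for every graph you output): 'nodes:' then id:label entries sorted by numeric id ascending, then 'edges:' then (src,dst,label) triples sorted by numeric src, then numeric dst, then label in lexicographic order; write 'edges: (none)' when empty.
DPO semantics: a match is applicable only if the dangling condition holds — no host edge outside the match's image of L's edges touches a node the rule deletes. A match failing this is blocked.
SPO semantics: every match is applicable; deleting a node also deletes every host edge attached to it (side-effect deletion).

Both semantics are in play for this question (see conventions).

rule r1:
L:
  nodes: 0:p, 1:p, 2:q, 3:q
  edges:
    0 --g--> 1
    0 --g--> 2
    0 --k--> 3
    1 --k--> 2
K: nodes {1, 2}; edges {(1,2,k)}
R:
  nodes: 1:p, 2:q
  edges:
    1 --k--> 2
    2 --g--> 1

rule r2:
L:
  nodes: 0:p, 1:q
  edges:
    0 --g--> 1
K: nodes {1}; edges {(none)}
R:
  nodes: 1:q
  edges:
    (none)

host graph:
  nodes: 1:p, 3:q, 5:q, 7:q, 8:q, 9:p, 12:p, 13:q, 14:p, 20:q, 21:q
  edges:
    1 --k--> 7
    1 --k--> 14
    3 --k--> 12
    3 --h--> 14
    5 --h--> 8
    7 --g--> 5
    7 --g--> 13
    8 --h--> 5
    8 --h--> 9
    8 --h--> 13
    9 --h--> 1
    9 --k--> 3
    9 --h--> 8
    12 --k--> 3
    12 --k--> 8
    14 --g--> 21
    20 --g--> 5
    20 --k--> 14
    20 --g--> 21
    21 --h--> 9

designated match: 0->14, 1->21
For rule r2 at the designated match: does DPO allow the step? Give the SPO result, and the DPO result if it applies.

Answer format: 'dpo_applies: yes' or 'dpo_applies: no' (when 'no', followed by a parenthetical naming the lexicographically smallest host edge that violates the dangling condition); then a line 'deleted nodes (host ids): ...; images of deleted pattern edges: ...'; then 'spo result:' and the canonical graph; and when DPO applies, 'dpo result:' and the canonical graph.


dpo_applies: no
(the rule deletes node 14, which keeps host edge (1,14,k) outside the match image — the dangling condition fails, DPO blocks; SPO proceeds and side-deletes such edges)
deleted nodes (host ids): 14; images of deleted pattern edges: (14,21,g)
spo result:
nodes: 1:p, 3:q, 5:q, 7:q, 8:q, 9:p, 12:p, 13:q, 20:q, 21:q
edges: (1,7,k); (3,12,k); (5,8,h); (7,5,g); (7,13,g); (8,5,h); (8,9,h); (8,13,h); (9,1,h); (9,3,k); (9,8,h); (12,3,k); (12,8,k); (20,5,g); (20,21,g); (21,9,h)


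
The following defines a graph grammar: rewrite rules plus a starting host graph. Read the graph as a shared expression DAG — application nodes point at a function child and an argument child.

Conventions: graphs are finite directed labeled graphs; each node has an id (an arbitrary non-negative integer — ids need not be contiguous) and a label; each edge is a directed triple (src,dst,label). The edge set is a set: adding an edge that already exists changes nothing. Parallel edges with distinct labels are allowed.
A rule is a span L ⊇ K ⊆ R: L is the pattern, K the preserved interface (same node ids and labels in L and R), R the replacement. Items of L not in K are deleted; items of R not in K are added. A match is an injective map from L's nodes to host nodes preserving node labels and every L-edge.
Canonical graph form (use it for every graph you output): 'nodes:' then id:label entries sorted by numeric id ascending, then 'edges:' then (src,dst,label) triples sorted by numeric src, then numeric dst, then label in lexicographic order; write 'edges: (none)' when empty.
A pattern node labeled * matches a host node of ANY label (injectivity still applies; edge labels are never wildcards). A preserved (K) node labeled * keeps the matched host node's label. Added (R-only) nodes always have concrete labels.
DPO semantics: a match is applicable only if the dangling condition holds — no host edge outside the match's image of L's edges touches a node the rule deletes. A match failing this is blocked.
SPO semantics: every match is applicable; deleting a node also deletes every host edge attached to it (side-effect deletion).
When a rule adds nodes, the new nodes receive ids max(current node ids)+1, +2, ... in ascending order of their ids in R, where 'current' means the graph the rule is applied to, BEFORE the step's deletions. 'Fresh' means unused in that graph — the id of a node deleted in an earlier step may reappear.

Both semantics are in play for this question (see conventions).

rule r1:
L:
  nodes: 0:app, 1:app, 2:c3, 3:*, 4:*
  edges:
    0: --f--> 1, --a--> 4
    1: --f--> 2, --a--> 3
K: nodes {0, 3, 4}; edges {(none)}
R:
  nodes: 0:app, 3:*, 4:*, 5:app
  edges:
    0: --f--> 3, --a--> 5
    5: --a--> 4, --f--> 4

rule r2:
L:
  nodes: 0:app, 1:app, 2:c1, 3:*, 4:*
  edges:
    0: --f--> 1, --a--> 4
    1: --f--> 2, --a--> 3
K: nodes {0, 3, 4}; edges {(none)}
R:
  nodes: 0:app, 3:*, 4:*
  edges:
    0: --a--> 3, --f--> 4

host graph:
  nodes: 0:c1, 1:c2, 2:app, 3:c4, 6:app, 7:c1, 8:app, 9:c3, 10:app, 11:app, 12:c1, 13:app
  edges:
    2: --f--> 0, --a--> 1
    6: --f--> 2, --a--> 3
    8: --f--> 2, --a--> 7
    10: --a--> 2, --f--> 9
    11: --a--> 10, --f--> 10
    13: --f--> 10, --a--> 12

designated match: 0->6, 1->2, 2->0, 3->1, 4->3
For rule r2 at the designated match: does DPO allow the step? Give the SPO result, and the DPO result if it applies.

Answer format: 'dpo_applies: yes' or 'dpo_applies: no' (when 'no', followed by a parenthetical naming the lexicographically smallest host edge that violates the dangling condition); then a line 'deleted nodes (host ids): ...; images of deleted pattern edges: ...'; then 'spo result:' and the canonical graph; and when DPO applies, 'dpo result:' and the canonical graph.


dpo_applies: no
(the rule deletes node 2, which keeps host edge (8,2,f) outside the match image — the dangling condition fails, DPO blocks; SPO proceeds and side-deletes such edges)
deleted nodes (host ids): 0, 2; images of deleted pattern edges: (2,0,f); (2,1,a); (6,2,f); (6,3,a)
spo result:
nodes: 1:c2, 3:c4, 6:app, 7:c1, 8:app, 9:c3, 10:app, 11:app, 12:c1, 13:app
edges: (6,1,a); (6,3,f); (8,7,a); (10,9,f); (11,10,a); (11,10,f); (13,10,f); (13,12,a)


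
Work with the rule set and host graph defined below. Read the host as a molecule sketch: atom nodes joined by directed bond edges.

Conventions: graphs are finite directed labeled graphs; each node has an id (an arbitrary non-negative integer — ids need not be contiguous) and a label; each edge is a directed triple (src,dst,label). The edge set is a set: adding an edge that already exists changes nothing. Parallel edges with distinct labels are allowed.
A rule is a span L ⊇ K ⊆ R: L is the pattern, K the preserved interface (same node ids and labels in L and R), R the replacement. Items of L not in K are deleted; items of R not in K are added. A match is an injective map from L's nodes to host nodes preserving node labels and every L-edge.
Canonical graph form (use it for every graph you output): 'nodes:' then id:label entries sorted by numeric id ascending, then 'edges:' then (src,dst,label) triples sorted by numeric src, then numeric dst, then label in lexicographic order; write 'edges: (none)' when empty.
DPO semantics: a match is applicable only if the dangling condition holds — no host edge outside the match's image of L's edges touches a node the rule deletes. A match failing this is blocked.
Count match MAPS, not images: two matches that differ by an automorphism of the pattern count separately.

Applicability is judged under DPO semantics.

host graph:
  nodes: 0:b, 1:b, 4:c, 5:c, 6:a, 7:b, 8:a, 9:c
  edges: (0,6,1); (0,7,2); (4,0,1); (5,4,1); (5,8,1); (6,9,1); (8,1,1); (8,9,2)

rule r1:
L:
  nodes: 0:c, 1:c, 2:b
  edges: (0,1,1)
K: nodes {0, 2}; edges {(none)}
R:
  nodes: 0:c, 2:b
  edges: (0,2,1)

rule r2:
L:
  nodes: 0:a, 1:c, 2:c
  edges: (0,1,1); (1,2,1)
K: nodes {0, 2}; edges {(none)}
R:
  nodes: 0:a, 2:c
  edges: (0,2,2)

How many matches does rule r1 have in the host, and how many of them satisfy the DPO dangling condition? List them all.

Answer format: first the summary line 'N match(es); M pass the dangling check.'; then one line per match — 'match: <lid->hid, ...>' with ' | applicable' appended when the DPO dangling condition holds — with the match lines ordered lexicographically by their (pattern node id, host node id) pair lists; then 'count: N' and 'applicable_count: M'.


3 match(es); 0 pass the dangling check.
match: 0->5, 1->4, 2->0
match: 0->5, 1->4, 2->1
match: 0->5, 1->4, 2->7
count: 3
applicable_count: 0


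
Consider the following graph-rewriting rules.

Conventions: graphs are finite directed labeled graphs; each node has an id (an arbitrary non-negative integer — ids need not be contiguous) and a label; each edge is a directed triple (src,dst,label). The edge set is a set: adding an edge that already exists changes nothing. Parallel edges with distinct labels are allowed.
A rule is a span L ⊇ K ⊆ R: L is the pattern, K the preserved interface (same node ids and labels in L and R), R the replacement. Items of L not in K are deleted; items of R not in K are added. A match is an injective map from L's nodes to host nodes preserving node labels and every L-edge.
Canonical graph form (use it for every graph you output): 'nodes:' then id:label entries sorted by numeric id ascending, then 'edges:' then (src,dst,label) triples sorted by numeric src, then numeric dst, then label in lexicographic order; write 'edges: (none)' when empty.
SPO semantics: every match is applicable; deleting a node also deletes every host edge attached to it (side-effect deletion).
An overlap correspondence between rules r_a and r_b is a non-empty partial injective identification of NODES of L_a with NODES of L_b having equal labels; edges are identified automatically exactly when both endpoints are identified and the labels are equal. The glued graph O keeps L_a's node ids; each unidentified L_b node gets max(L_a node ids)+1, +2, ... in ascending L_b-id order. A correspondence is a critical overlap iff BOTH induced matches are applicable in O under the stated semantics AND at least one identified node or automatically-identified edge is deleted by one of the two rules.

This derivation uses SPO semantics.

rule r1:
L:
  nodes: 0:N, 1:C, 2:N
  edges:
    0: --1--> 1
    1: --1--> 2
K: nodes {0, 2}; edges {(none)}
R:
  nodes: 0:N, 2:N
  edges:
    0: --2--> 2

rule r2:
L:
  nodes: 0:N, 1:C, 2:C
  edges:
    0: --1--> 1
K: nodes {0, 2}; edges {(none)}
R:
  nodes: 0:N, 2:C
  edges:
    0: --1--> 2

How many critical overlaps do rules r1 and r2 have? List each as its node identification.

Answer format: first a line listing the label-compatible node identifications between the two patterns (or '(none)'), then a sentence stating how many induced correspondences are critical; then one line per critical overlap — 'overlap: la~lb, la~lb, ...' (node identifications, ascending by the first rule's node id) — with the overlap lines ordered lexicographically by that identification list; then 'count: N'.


label-compatible node identifications between L(r1) and L(r2): 0~0, 1~1, 1~2, 2~0
6 of the induced correspondences are critical overlaps of r1 and r2.
overlap: 0~0, 1~1
overlap: 0~0, 1~2
overlap: 1~1
overlap: 1~1, 2~0
overlap: 1~2
overlap: 1~2, 2~0
count: 6


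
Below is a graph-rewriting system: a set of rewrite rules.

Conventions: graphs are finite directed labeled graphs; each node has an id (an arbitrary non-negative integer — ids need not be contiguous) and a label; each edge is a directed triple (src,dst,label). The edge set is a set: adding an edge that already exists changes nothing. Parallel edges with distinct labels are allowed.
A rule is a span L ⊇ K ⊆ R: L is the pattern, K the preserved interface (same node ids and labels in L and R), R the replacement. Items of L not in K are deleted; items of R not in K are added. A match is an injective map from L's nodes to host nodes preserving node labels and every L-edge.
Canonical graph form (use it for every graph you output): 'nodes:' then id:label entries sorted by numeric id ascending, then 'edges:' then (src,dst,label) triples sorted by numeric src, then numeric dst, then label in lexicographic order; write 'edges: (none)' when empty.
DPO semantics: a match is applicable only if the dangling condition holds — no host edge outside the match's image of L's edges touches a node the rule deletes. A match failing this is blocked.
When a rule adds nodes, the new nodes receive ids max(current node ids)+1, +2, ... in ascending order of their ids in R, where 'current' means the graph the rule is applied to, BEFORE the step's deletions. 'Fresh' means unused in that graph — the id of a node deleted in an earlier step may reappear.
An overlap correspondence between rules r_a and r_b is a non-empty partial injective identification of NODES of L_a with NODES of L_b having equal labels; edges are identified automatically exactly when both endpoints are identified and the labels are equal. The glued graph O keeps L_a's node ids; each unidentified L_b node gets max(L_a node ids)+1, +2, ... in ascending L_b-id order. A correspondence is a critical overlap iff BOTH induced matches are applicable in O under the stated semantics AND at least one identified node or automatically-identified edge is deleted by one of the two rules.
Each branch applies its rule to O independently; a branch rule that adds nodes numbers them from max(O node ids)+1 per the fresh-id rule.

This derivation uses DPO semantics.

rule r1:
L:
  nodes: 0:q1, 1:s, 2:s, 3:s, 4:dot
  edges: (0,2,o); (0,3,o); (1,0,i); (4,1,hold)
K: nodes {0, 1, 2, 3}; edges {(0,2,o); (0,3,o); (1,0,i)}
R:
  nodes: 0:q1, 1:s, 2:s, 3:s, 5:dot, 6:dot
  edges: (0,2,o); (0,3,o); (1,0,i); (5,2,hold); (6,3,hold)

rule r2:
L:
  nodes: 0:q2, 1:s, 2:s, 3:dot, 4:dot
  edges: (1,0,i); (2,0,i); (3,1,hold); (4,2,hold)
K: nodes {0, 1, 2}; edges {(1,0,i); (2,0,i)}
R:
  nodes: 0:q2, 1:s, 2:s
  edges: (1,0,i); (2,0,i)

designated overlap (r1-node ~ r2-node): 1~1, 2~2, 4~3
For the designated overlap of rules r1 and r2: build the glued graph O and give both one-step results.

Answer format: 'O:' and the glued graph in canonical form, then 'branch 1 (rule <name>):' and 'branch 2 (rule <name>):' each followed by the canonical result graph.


O:
nodes: 0:q1, 1:s, 2:s, 3:s, 4:dot, 5:q2, 6:dot
edges: (0,2,o); (0,3,o); (1,0,i); (1,5,i); (2,5,i); (4,1,hold); (6,2,hold)
branch 1 (rule r1):
nodes: 0:q1, 1:s, 2:s, 3:s, 5:q2, 6:dot, 7:dot, 8:dot
edges: (0,2,o); (0,3,o); (1,0,i); (1,5,i); (2,5,i); (6,2,hold); (7,2,hold); (8,3,hold)
branch 2 (rule r2):
nodes: 0:q1, 1:s, 2:s, 3:s, 5:q2
edges: (0,2,o); (0,3,o); (1,0,i); (1,5,i); (2,5,i)


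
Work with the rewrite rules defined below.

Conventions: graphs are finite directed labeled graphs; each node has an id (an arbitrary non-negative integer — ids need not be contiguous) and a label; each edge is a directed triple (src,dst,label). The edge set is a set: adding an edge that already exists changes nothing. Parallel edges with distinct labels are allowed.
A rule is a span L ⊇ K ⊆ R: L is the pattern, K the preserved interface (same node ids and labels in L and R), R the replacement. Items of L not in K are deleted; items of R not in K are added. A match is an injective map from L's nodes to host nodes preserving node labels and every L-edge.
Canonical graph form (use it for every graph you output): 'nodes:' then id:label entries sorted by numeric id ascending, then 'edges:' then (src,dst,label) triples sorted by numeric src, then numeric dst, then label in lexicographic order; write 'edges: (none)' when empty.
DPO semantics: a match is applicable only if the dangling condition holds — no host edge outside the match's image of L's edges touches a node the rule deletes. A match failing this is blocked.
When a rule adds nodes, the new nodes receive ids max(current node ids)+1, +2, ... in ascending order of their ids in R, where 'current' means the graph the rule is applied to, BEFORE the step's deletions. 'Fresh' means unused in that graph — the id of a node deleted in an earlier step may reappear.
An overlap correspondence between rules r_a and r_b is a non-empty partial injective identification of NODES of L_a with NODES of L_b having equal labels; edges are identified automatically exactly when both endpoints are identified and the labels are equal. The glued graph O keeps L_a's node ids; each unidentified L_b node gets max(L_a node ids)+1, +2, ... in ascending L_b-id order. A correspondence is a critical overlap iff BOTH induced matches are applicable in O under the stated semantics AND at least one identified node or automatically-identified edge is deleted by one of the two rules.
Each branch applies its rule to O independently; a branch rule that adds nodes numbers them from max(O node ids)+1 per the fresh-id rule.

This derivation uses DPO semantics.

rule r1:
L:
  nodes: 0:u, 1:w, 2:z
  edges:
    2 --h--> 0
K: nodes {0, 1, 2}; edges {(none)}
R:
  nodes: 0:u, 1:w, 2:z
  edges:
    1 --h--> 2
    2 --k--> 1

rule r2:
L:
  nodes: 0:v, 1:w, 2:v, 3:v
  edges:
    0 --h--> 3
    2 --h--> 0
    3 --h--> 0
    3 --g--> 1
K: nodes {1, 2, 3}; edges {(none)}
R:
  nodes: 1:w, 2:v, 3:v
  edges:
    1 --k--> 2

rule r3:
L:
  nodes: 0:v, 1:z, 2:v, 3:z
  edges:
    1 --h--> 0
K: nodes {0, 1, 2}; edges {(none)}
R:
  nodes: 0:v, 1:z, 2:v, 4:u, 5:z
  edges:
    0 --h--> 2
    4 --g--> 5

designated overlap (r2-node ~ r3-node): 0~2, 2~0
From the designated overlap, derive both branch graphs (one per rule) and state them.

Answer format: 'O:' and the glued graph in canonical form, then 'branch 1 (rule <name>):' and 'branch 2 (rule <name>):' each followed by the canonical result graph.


O:
nodes: 0:v, 1:w, 2:v, 3:v, 4:z, 5:z
edges: (0,3,h); (2,0,h); (3,0,h); (3,1,g); (4,2,h)
branch 1 (rule r2):
nodes: 1:w, 2:v, 3:v, 4:z, 5:z
edges: (1,2,k); (4,2,h)
branch 2 (rule r3):
nodes: 0:v, 1:w, 2:v, 3:v, 4:z, 6:u, 7:z
edges: (0,3,h); (2,0,h); (3,0,h); (3,1,g); (6,7,g)


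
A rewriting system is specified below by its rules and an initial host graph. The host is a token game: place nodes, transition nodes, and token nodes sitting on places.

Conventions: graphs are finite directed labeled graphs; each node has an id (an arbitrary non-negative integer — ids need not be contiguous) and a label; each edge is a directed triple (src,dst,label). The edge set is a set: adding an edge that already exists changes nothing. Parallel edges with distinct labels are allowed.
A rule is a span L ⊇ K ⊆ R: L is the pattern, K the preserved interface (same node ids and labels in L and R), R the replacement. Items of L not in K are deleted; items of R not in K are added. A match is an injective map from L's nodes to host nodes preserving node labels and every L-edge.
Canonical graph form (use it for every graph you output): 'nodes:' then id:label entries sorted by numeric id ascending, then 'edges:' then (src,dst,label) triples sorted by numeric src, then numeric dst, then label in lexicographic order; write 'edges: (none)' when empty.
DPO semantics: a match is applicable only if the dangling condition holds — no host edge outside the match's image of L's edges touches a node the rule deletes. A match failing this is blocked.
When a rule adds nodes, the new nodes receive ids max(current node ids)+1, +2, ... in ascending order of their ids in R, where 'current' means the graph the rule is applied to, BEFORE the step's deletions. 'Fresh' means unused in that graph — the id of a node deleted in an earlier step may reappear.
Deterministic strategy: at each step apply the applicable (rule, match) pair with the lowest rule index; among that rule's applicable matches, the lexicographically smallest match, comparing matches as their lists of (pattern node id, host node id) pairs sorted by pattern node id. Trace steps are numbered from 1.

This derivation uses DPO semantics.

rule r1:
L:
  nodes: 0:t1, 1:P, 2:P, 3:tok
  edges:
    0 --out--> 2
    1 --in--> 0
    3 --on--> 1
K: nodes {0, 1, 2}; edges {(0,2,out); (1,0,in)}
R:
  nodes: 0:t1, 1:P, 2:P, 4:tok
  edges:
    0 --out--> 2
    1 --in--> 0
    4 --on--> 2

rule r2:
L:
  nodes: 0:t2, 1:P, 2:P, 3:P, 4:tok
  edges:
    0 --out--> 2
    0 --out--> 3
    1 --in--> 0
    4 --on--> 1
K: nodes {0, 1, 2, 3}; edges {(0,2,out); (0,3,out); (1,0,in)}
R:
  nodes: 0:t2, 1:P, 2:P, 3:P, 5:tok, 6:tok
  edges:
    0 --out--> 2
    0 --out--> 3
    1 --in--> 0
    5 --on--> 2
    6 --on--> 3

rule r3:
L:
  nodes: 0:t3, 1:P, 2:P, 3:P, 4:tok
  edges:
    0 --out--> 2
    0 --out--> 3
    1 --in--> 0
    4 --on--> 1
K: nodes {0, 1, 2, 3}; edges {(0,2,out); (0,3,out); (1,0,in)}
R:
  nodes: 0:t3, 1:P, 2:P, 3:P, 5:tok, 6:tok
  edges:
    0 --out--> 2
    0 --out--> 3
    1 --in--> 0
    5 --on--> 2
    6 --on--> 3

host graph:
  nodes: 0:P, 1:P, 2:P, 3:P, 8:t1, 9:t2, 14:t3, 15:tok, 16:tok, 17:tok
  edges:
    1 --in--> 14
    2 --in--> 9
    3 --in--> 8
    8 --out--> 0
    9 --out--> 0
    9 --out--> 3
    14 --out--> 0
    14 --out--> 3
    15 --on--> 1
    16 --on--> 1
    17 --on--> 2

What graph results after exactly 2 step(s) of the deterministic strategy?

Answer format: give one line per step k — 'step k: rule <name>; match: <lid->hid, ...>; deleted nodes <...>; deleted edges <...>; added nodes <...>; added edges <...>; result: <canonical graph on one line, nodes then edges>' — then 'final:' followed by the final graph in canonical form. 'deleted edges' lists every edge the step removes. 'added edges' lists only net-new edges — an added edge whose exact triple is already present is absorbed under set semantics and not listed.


step 1: rule r2; match: 0->9, 1->2, 2->0, 3->3, 4->17; deleted nodes 17; deleted edges (17,2,on); added nodes 18, 19; added edges (18,0,on); (19,3,on); result: nodes: 0:P, 1:P, 2:P, 3:P, 8:t1, 9:t2, 14:t3, 15:tok, 16:tok, 18:tok, 19:tok edges: (1,14,in); (2,9,in); (3,8,in); (8,0,out); (9,0,out); (9,3,out); (14,0,out); (14,3,out); (15,1,on); (16,1,on); (18,0,on); (19,3,on)
step 2: rule r1; match: 0->8, 1->3, 2->0, 3->19; deleted nodes 19; deleted edges (19,3,on); added nodes 20; added edges (20,0,on); result: nodes: 0:P, 1:P, 2:P, 3:P, 8:t1, 9:t2, 14:t3, 15:tok, 16:tok, 18:tok, 20:tok edges: (1,14,in); (2,9,in); (3,8,in); (8,0,out); (9,0,out); (9,3,out); (14,0,out); (14,3,out); (15,1,on); (16,1,on); (18,0,on); (20,0,on)
final:
nodes: 0:P, 1:P, 2:P, 3:P, 8:t1, 9:t2, 14:t3, 15:tok, 16:tok, 18:tok, 20:tok
edges: (1,14,in); (2,9,in); (3,8,in); (8,0,out); (9,0,out); (9,3,out); (14,0,out); (14,3,out); (15,1,on); (16,1,on); (18,0,on); (20,0,on)


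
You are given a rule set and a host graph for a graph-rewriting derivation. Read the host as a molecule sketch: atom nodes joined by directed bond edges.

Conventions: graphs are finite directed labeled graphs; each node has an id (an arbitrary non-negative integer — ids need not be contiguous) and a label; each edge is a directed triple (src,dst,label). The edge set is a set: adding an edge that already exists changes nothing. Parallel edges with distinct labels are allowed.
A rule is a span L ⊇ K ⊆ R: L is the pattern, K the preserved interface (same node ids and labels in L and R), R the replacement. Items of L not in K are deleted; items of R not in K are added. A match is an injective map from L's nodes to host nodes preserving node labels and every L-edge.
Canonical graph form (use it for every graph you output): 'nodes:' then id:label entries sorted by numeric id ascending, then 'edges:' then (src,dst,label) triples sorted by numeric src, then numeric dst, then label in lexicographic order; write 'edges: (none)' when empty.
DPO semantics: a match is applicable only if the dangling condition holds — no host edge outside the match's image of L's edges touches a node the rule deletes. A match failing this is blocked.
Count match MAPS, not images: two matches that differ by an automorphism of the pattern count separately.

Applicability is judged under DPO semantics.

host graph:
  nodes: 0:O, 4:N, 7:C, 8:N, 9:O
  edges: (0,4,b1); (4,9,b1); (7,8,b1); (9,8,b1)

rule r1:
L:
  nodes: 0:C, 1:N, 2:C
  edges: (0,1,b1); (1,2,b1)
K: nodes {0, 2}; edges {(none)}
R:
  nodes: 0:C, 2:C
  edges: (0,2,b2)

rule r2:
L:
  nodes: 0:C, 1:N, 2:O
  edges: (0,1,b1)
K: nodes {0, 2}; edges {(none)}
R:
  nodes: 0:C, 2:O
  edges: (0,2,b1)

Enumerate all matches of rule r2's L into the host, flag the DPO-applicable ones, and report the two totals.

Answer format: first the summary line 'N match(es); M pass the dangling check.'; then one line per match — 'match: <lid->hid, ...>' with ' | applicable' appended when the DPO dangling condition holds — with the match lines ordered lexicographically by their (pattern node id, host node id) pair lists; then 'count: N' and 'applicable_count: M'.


2 match(es); 0 pass the dangling check.
match: 0->7, 1->8, 2->0
match: 0->7, 1->8, 2->9
count: 2
applicable_count: 0


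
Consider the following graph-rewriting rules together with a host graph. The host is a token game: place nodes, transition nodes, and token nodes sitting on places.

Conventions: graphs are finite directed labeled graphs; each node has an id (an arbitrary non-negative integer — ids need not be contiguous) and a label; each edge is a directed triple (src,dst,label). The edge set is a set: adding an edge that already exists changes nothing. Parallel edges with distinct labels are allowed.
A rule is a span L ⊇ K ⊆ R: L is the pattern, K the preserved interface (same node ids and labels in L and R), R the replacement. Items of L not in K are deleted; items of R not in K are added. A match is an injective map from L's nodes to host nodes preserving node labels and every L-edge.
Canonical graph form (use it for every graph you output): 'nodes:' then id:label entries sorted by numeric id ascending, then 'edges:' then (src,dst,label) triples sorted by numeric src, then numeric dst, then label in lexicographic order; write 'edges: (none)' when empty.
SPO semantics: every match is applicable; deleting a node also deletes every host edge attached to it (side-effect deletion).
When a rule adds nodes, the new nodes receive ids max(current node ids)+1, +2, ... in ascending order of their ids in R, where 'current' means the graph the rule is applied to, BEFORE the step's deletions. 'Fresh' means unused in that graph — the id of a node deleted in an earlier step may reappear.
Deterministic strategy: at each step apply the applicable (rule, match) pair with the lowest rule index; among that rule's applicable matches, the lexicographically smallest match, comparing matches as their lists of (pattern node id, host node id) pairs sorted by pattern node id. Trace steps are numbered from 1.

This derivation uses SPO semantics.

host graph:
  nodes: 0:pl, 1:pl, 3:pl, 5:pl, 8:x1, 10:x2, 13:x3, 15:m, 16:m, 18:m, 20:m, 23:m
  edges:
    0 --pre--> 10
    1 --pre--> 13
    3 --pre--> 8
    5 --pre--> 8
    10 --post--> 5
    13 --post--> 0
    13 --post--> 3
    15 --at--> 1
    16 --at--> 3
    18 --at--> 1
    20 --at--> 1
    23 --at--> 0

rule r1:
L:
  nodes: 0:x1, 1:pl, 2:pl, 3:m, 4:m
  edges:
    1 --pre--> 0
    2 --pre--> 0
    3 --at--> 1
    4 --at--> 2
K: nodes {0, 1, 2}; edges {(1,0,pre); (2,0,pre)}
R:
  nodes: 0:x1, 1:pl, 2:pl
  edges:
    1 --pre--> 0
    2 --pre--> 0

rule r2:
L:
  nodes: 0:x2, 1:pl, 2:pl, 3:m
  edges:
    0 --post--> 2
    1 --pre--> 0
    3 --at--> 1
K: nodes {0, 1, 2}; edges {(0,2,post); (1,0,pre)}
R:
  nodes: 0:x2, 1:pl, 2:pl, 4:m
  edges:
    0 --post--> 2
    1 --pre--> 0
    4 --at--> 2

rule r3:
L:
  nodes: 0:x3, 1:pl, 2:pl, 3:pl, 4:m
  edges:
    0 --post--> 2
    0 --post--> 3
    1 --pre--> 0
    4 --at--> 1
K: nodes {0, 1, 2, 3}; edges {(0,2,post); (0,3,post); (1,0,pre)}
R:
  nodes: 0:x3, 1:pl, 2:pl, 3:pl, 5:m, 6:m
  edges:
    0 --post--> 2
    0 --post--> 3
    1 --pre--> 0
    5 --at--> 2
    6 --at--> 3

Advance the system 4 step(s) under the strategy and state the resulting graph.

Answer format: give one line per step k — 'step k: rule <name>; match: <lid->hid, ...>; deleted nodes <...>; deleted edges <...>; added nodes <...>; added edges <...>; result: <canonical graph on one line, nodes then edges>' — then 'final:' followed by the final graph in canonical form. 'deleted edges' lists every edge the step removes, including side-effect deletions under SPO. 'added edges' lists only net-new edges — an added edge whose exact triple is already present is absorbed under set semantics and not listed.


step 1: rule r2; match: 0->10, 1->0, 2->5, 3->23; deleted nodes 23; deleted edges (23,0,at); added nodes 24; added edges (24,5,at); result: nodes: 0:pl, 1:pl, 3:pl, 5:pl, 8:x1, 10:x2, 13:x3, 15:m, 16:m, 18:m, 20:m, 24:m edges: (0,10,pre); (1,13,pre); (3,8,pre); (5,8,pre); (10,5,post); (13,0,post); (13,3,post); (15,1,at); (16,3,at); (18,1,at); (20,1,at); (24,5,at)
step 2: rule r1; match: 0->8, 1->3, 2->5, 3->16, 4->24; deleted nodes 16, 24; deleted edges (16,3,at); (24,5,at); added nodes (none); added edges (none); result: nodes: 0:pl, 1:pl, 3:pl, 5:pl, 8:x1, 10:x2, 13:x3, 15:m, 18:m, 20:m edges: (0,10,pre); (1,13,pre); (3,8,pre); (5,8,pre); (10,5,post); (13,0,post); (13,3,post); (15,1,at); (18,1,at); (20,1,at)
step 3: rule r3; match: 0->13, 1->1, 2->0, 3->3, 4->15; deleted nodes 15; deleted edges (15,1,at); added nodes 21, 22; added edges (21,0,at); (22,3,at); result: nodes: 0:pl, 1:pl, 3:pl, 5:pl, 8:x1, 10:x2, 13:x3, 18:m, 20:m, 21:m, 22:m edges: (0,10,pre); (1,13,pre); (3,8,pre); (5,8,pre); (10,5,post); (13,0,post); (13,3,post); (18,1,at); (20,1,at); (21,0,at); (22,3,at)
step 4: rule r2; match: 0->10, 1->0, 2->5, 3->21; deleted nodes 21; deleted edges (21,0,at); added nodes 23; added edges (23,5,at); result: nodes: 0:pl, 1:pl, 3:pl, 5:pl, 8:x1, 10:x2, 13:x3, 18:m, 20:m, 22:m, 23:m edges: (0,10,pre); (1,13,pre); (3,8,pre); (5,8,pre); (10,5,post); (13,0,post); (13,3,post); (18,1,at); (20,1,at); (22,3,at); (23,5,at)
final:
nodes: 0:pl, 1:pl, 3:pl, 5:pl, 8:x1, 10:x2, 13:x3, 18:m, 20:m, 22:m, 23:m
edges: (0,10,pre); (1,13,pre); (3,8,pre); (5,8,pre); (10,5,post); (13,0,post); (13,3,post); (18,1,at); (20,1,at); (22,3,at); (23,5,at)
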